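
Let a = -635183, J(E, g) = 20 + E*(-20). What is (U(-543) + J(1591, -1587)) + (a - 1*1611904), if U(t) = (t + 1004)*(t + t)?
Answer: -2779533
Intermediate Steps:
J(E, g) = 20 - 20*E
U(t) = 2*t*(1004 + t) (U(t) = (1004 + t)*(2*t) = 2*t*(1004 + t))
(U(-543) + J(1591, -1587)) + (a - 1*1611904) = (2*(-543)*(1004 - 543) + (20 - 20*1591)) + (-635183 - 1*1611904) = (2*(-543)*461 + (20 - 31820)) + (-635183 - 1611904) = (-500646 - 31800) - 2247087 = -532446 - 2247087 = -2779533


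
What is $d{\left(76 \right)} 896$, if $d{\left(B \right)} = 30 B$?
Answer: $2042880$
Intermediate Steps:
$d{\left(76 \right)} 896 = 30 \cdot 76 \cdot 896 = 2280 \cdot 896 = 2042880$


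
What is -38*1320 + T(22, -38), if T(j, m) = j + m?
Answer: -50176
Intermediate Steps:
-38*1320 + T(22, -38) = -38*1320 + (22 - 38) = -50160 - 16 = -50176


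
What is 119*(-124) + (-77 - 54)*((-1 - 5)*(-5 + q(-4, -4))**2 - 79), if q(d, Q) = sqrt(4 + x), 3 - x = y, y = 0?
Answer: 20745 - 7860*sqrt(7) ≈ -50.605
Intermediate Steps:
x = 3 (x = 3 - 1*0 = 3 + 0 = 3)
q(d, Q) = sqrt(7) (q(d, Q) = sqrt(4 + 3) = sqrt(7))
119*(-124) + (-77 - 54)*((-1 - 5)*(-5 + q(-4, -4))**2 - 79) = 119*(-124) + (-77 - 54)*((-1 - 5)*(-5 + sqrt(7))**2 - 79) = -14756 - 131*(-6*(-5 + sqrt(7))**2 - 79) = -14756 - 131*(-79 - 6*(-5 + sqrt(7))**2) = -14756 + (10349 + 786*(-5 + sqrt(7))**2) = -4407 + 786*(-5 + sqrt(7))**2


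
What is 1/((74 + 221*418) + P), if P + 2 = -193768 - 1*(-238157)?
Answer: 1/136839 ≈ 7.3079e-6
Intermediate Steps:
P = 44387 (P = -2 + (-193768 - 1*(-238157)) = -2 + (-193768 + 238157) = -2 + 44389 = 44387)
1/((74 + 221*418) + P) = 1/((74 + 221*418) + 44387) = 1/((74 + 92378) + 44387) = 1/(92452 + 44387) = 1/136839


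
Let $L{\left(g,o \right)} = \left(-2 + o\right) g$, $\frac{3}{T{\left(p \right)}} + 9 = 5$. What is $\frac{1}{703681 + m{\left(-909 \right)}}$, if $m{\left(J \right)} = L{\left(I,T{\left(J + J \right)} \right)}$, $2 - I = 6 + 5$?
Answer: $\frac{4}{2814823} \approx 1.421 \cdot 10^{-6}$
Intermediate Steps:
$T{\left(p \right)} = - \frac{3}{4}$ ($T{\left(p \right)} = \frac{3}{-9 + 5} = \frac{3}{-4} = 3 \left(- \frac{1}{4}\right) = - \frac{3}{4}$)
$I = -9$ ($I = 2 - \left(6 + 5\right) = 2 - 11 = -9$)
$L{\left(g,o \right)} = g \left(-2 + o\right)$
$m{\left(J \right)} = \frac{99}{4}$ ($m{\left(J \right)} = - 9 \left(-2 - \frac{3}{4}\right) = \left(-9\right) \left(- \frac{11}{4}\right) = \frac{99}{4}$)
$\frac{1}{703681 + m{\left(-909 \right)}} = \frac{1}{703681 + \frac{99}{4}} = \frac{1}{\frac{2814823}{4}} = \frac{4}{2814823}$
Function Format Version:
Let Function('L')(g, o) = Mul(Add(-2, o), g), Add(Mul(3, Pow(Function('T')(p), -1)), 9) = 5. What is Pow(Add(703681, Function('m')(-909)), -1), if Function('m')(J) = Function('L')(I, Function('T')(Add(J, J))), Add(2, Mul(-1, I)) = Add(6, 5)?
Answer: Rational(4, 2814823) ≈ 1.4210e-6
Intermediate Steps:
Function('T')(p) = Rational(-3, 4) (Function('T')(p) = Mul(3, Pow(Add(-9, 5), -1)) = Mul(3, Pow(-4, -1)) = Mul(3, Rational(-1, 4)) = Rational(-3, 4))
I = -9 (I = Add(2, Mul(-1, Add(6, 5))) = Add(2, Mul(-1, 11)) = Add(2, -11) = -9)
Function('L')(g, o) = Mul(g, Add(-2, o))
Function('m')(J) = Rational(99, 4) (Function('m')(J) = Mul(-9, Add(-2, Rational(-3, 4))) = Mul(-9, Rational(-11, 4)) = Rational(99, 4))
Pow(Add(703681, Function('m')(-909)), -1) = Pow(Add(703681, Rational(99, 4)), -1) = Pow(Rational(2814823, 4), -1) = Rational(4, 2814823)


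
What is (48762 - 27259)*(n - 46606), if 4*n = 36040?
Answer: -808426788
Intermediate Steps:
n = 9010 (n = (¼)*36040 = 9010)
(48762 - 27259)*(n - 46606) = (48762 - 27259)*(9010 - 46606) = 21503*(-37596) = -808426788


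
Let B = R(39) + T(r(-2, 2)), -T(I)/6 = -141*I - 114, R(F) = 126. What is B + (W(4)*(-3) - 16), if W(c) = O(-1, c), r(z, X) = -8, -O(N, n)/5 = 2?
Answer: -5944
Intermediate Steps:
O(N, n) = -10 (O(N, n) = -5*2 = -10)
W(c) = -10
T(I) = 684 + 846*I (T(I) = -6*(-141*I - 114) = -6*(-114 - 141*I) = 684 + 846*I)
B = -5958 (B = 126 + (684 + 846*(-8)) = 126 + (684 - 6768) = 126 - 6084 = -5958)
B + (W(4)*(-3) - 16) = -5958 + (-10*(-3) - 16) = -5958 + (30 - 16) = -5958 + 14 = -5944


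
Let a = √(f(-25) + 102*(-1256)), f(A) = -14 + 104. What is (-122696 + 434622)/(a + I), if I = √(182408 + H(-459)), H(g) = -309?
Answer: 311926/(√182099 + I*√128022) ≈ 429.21 - 359.88*I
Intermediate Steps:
f(A) = 90
a = I*√128022 (a = √(90 + 102*(-1256)) = √(90 - 128112) = √(-128022) = I*√128022 ≈ 357.8*I)
I = √182099 (I = √(182408 - 309) = √182099 ≈ 426.73)
(-122696 + 434622)/(a + I) = (-122696 + 434622)/(I*√128022 + √182099) = 311926/(√182099 + I*√128022)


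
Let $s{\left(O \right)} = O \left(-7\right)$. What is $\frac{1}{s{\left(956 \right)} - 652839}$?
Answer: $- \frac{1}{659531} \approx -1.5162 \cdot 10^{-6}$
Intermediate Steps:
$s{\left(O \right)} = - 7 O$
$\frac{1}{s{\left(956 \right)} - 652839} = \frac{1}{\left(-7\right) 956 - 652839} = \frac{1}{-6692 - 652839} = \frac{1}{-659531} = - \frac{1}{659531}$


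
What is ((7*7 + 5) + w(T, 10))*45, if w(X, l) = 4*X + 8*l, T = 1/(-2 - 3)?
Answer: 5994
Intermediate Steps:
T = -1/5 (T = 1/(-5) = -1/5 ≈ -0.20000)
((7*7 + 5) + w(T, 10))*45 = ((7*7 + 5) + (4*(-1/5) + 8*10))*45 = ((49 + 5) + (-4/5 + 80))*45 = (54 + 396/5)*45 = (666/5)*45 = 5994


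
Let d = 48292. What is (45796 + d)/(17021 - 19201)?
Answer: -23522/545 ≈ -43.160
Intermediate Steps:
(45796 + d)/(17021 - 19201) = (45796 + 48292)/(17021 - 19201) = 94088/(-2180) = 94088*(-1/2180) = -23522/545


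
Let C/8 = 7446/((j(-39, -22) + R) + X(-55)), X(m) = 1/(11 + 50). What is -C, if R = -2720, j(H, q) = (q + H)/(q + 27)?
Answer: 1514020/69443 ≈ 21.802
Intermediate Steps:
j(H, q) = (H + q)/(27 + q)
X(m) = 1/61
C = -1514020/69443 (C = 8*(7446/(((-39 - 22)/(27 - 22) - 2720) + 1/61)) = 8*(7446/((-61/5 - 2720) + 1/61)) = 8*(7446/(-13661/5 + 1/61)) = 8*(7446/(-833316/305)) = 8*(7446*(-305/833316)) = 8*(-378505/138886) = -1514020/69443 ≈ -21.802)
-C = -1*(-1514020/69443) = 1514020/69443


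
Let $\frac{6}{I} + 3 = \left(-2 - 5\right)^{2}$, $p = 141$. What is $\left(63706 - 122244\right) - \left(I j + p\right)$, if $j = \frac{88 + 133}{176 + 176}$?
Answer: $- \frac{475065847}{8096} \approx -58679.0$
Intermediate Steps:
$I = \frac{3}{23}$ ($I = \frac{6}{-3 + \left(-2 - 5\right)^{2}} = \frac{6}{-3 + \left(-7\right)^{2}} = \frac{6}{-3 + 49} = \frac{6}{46} = 6 \cdot \frac{1}{46} = \frac{3}{23} \approx 0.13043$)
$j = \frac{221}{352} \approx 0.62784$
$\left(63706 - 122244\right) - \left(I j + p\right) = \left(63706 - 122244\right) - \left(\frac{3}{23} \cdot \frac{221}{352} + 141\right) = -58538 - \left(\frac{663}{8096} + 141\right) = -58538 - \frac{1142199}{8096} = - \frac{475065847}{8096}$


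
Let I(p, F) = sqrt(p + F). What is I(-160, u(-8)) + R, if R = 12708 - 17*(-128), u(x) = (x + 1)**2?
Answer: 14884 + I*sqrt(111) ≈ 14884.0 + 10.536*I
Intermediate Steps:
u(x) = (1 + x)**2
R = 14884 (R = 12708 - 1*(-2176) = 12708 + 2176 = 14884)
I(p, F) = sqrt(F + p)
I(-160, u(-8)) + R = sqrt((1 - 8)**2 - 160) + 14884 = sqrt((-7)**2 - 160) + 14884 = sqrt(49 - 160) + 14884 = sqrt(-111) + 14884 = I*sqrt(111) + 14884 = 14884 + I*sqrt(111)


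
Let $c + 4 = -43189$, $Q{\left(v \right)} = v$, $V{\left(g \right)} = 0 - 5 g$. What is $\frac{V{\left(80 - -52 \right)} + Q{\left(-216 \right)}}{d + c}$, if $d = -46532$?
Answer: $\frac{876}{89725} \approx 0.0097632$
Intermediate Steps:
$V{\left(g \right)} = - 5 g$
$c = -43193$ ($c = -4 - 43189 = -43193$)
$\frac{V{\left(80 - -52 \right)} + Q{\left(-216 \right)}}{d + c} = \frac{- 5 \left(80 - -52\right) - 216}{-46532 - 43193} = \frac{- 5 \left(80 + 52\right) - 216}{-89725} = \left(\left(-5\right) 132 - 216\right) \left(- \frac{1}{89725}\right) = \left(-660 - 216\right) \left(- \frac{1}{89725}\right) = \left(-876\right) \left(- \frac{1}{89725}\right) = \frac{876}{89725}$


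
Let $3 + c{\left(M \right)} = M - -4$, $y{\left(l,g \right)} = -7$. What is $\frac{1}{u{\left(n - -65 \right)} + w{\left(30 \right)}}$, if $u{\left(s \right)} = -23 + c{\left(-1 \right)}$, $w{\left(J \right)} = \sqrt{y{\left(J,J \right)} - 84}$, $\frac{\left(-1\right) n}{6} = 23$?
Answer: $- \frac{23}{620} - \frac{i \sqrt{91}}{620} \approx -0.037097 - 0.015386 i$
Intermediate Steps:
$n = -138$ ($n = \left(-6\right) 23 = -138$)
$c{\left(M \right)} = 1 + M$ ($c{\left(M \right)} = -3 + \left(M - -4\right) = -3 + \left(M + 4\right) = -3 + \left(4 + M\right) = 1 + M$)
$w{\left(J \right)} = i \sqrt{91}$ ($w{\left(J \right)} = \sqrt{-7 - 84} = \sqrt{-91} = i \sqrt{91}$)
$u{\left(s \right)} = -23$ ($u{\left(s \right)} = -23 + \left(1 - 1\right) = -23 + 0 = -23$)
$\frac{1}{u{\left(n - -65 \right)} + w{\left(30 \right)}} = \frac{1}{-23 + i \sqrt{91}}$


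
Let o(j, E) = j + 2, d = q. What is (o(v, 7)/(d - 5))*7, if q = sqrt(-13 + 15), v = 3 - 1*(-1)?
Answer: -210/23 - 42*sqrt(2)/23 ≈ -11.713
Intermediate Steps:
v = 4 (v = 3 + 1 = 4)
q = sqrt(2) ≈ 1.4142
d = sqrt(2) ≈ 1.4142
o(j, E) = 2 + j
(o(v, 7)/(d - 5))*7 = ((2 + 4)/(sqrt(2) - 5))*7 = (6/(-5 + sqrt(2)))*7 = 42/(-5 + sqrt(2))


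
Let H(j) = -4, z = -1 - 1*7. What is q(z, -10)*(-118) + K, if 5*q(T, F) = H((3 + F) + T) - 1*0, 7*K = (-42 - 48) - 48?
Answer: 2614/35 ≈ 74.686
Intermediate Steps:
z = -8 (z = -1 - 7 = -8)
K = -138/7 (K = ((-42 - 48) - 48)/7 = (-90 - 48)/7 = (⅐)*(-138) = -138/7 ≈ -19.714)
q(T, F) = -⅘ (q(T, F) = (-4 - 1*0)/5 = (-4 + 0)/5 = (⅕)*(-4) = -⅘)
q(z, -10)*(-118) + K = -⅘*(-118) - 138/7 = 472/5 - 138/7 = 2614/35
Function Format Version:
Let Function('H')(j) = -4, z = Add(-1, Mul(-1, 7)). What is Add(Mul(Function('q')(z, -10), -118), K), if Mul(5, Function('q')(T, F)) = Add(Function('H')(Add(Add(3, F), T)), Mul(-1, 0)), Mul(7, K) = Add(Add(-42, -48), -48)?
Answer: Rational(2614, 35) ≈ 74.686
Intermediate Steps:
z = -8 (z = Add(-1, -7) = -8)
K = Rational(-138, 7) (K = Mul(Rational(1, 7), Add(Add(-42, -48), -48)) = Mul(Rational(1, 7), Add(-90, -48)) = Mul(Rational(1, 7), -138) = Rational(-138, 7) ≈ -19.714)
Function('q')(T, F) = Rational(-4, 5) (Function('q')(T, F) = Mul(Rational(1, 5), Add(-4, Mul(-1, 0))) = Mul(Rational(1, 5), Add(-4, 0)) = Mul(Rational(1, 5), -4) = Rational(-4, 5))
Add(Mul(Function('q')(z, -10), -118), K) = Add(Mul(Rational(-4, 5), -118), Rational(-138, 7)) = Add(Rational(472, 5), Rational(-138, 7)) = Rational(2614, 35)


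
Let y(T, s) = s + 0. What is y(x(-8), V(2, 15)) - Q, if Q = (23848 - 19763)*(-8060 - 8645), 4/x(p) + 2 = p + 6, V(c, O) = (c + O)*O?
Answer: 68240180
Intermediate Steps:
V(c, O) = O*(O + c) (V(c, O) = (O + c)*O = O*(O + c))
x(p) = 4/(4 + p) (x(p) = 4/(-2 + (p + 6)) = 4/(-2 + (6 + p)) = 4/(4 + p))
y(T, s) = s
Q = -68239925 (Q = 4085*(-16705) = -68239925)
y(x(-8), V(2, 15)) - Q = 15*(15 + 2) - 1*(-68239925) = 15*17 + 68239925 = 255 + 68239925 = 68240180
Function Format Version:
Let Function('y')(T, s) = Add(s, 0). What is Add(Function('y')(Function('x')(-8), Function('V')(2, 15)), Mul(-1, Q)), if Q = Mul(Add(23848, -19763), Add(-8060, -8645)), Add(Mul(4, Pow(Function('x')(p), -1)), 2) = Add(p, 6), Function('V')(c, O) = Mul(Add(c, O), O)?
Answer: 68240180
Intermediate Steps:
Function('V')(c, O) = Mul(O, Add(O, c)) (Function('V')(c, O) = Mul(Add(O, c), O) = Mul(O, Add(O, c)))
Function('x')(p) = Mul(4, Pow(Add(4, p), -1)) (Function('x')(p) = Mul(4, Pow(Add(-2, Add(p, 6)), -1)) = Mul(4, Pow(Add(-2, Add(6, p)), -1)) = Mul(4, Pow(Add(4, p), -1)))
Function('y')(T, s) = s
Q = -68239925 (Q = Mul(4085, -16705) = -68239925)
Add(Function('y')(Function('x')(-8), Function('V')(2, 15)), Mul(-1, Q)) = Add(Mul(15, Add(15, 2)), Mul(-1, -68239925)) = Add(Mul(15, 17), 68239925) = Add(255, 68239925) = 68240180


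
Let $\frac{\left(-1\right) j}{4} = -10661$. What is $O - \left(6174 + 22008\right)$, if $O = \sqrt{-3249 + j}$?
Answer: $-28182 + \sqrt{39395} \approx -27984.0$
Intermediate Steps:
$j = 42644$ ($j = \left(-4\right) \left(-10661\right) = 42644$)
$O = \sqrt{39395}$ ($O = \sqrt{-3249 + 42644} = \sqrt{39395} \approx 198.48$)
$O - \left(6174 + 22008\right) = \sqrt{39395} - \left(6174 + 22008\right) = \sqrt{39395} - 28182 = -28182 + \sqrt{39395}$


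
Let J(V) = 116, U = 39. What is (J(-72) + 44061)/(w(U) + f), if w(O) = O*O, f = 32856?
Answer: 6311/4911 ≈ 1.2851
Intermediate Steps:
w(O) = O²
(J(-72) + 44061)/(w(U) + f) = (116 + 44061)/(39² + 32856) = 44177/(1521 + 32856) = 44177/34377 = 44177*(1/34377) = 6311/4911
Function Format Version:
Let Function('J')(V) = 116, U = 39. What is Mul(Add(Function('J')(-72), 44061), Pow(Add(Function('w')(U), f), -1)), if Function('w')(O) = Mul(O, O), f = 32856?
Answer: Rational(6311, 4911) ≈ 1.2851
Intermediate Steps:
Function('w')(O) = Pow(O, 2)
Mul(Add(Function('J')(-72), 44061), Pow(Add(Function('w')(U), f), -1)) = Mul(Add(116, 44061), Pow(Add(Pow(39, 2), 32856), -1)) = Mul(44177, Pow(Add(1521, 32856), -1)) = Mul(44177, Pow(34377, -1)) = Mul(44177, Rational(1, 34377)) = Rational(6311, 4911)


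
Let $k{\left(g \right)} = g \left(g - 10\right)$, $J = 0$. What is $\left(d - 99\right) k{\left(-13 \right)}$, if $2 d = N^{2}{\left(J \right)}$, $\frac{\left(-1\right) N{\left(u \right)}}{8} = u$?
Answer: $-29601$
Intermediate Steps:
$N{\left(u \right)} = - 8 u$
$d = 0$ ($d = \frac{\left(\left(-8\right) 0\right)^{2}}{2} = \frac{0^{2}}{2} = \frac{1}{2} \cdot 0 = 0$)
$k{\left(g \right)} = g \left(-10 + g\right)$
$\left(d - 99\right) k{\left(-13 \right)} = \left(0 - 99\right) \left(- 13 \left(-10 - 13\right)\right) = - 99 \left(\left(-13\right) \left(-23\right)\right) = \left(-99\right) 299 = -29601$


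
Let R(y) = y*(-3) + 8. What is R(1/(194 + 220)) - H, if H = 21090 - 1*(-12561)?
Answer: -4642735/138 ≈ -33643.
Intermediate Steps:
H = 33651 (H = 21090 + 12561 = 33651)
R(y) = 8 - 3*y (R(y) = -3*y + 8 = 8 - 3*y)
R(1/(194 + 220)) - H = (8 - 3/(194 + 220)) - 1*33651 = (8 - 3/414) - 33651 = (8 - 3*1/414) - 33651 = (8 - 1/138) - 33651 = 1103/138 - 33651 = -4642735/138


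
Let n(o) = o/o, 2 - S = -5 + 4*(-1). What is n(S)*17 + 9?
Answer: 26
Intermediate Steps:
S = 11 (S = 2 - (-5 + 4*(-1)) = 2 - (-5 - 4) = 2 - 1*(-9) = 2 + 9 = 11)
n(o) = 1
n(S)*17 + 9 = 1*17 + 9 = 17 + 9 = 26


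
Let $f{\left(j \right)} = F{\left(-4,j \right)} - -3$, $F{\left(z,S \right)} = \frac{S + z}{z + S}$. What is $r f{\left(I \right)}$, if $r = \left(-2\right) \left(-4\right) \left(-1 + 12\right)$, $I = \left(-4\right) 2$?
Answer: $352$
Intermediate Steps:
$I = -8$
$F{\left(z,S \right)} = 1$ ($F{\left(z,S \right)} = \frac{S + z}{S + z} = 1$)
$r = 88$ ($r = 8 \cdot 11 = 88$)
$f{\left(j \right)} = 4$ ($f{\left(j \right)} = 1 - -3 = 1 + 3 = 4$)
$r f{\left(I \right)} = 88 \cdot 4 = 352$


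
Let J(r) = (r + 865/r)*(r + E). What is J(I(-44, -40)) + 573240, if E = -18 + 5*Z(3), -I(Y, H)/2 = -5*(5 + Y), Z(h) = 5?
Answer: 56429839/78 ≈ 7.2346e+5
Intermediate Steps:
I(Y, H) = 50 + 10*Y (I(Y, H) = -(-10)*(5 + Y) = -2*(-25 - 5*Y) = 50 + 10*Y)
E = 7 (E = -18 + 5*5 = -18 + 25 = 7)
J(r) = (7 + r)*(r + 865/r) (J(r) = (r + 865/r)*(r + 7) = (r + 865/r)*(7 + r) = (7 + r)*(r + 865/r))
J(I(-44, -40)) + 573240 = (865 + (50 + 10*(-44))² + 7*(50 + 10*(-44)) + 6055/(50 + 10*(-44))) + 573240 = (865 + (50 - 440)² + 7*(50 - 440) + 6055/(50 - 440)) + 573240 = (865 + (-390)² + 7*(-390) + 6055/(-390)) + 573240 = (865 + 152100 - 2730 + 6055*(-1/390)) + 573240 = (865 + 152100 - 2730 - 1211/78) + 573240 = 11717119/78 + 573240 = 56429839/78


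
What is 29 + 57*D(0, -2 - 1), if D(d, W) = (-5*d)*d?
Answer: 29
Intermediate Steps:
D(d, W) = -5*d²
29 + 57*D(0, -2 - 1) = 29 + 57*(-5*0²) = 29 + 57*(-5*0) = 29 + 57*0 = 29 + 0 = 29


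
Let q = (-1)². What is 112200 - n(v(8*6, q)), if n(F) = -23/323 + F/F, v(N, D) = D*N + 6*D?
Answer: 36240300/323 ≈ 1.1220e+5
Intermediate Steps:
q = 1
v(N, D) = 6*D + D*N
n(F) = 300/323 (n(F) = -23*1/323 + 1 = -23/323 + 1 = 300/323)
112200 - n(v(8*6, q)) = 112200 - 1*300/323 = 112200 - 300/323 = 36240300/323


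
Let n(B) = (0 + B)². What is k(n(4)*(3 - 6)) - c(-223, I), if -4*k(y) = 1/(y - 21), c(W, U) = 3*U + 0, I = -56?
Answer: 46369/276 ≈ 168.00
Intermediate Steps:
n(B) = B²
c(W, U) = 3*U
k(y) = -1/(4*(-21 + y)) (k(y) = -1/(4*(y - 21)) = -1/(4*(-21 + y)))
k(n(4)*(3 - 6)) - c(-223, I) = -1/(-84 + 4*(4²*(3 - 6))) - 3*(-56) = -1/(-84 + 4*(16*(-3))) - 1*(-168) = -1/(-84 + 4*(-48)) + 168 = -1/(-84 - 192) + 168 = -1/(-276) + 168 = -1*(-1/276) + 168 = 1/276 + 168 = 46369/276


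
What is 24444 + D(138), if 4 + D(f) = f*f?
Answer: 43484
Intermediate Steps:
D(f) = -4 + f² (D(f) = -4 + f*f = -4 + f²)
24444 + D(138) = 24444 + (-4 + 138²) = 24444 + (-4 + 19044) = 24444 + 19040 = 43484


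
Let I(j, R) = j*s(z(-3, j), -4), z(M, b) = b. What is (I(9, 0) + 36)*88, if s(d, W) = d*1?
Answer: 10296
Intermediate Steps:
s(d, W) = d
I(j, R) = j² (I(j, R) = j*j = j²)
(I(9, 0) + 36)*88 = (9² + 36)*88 = (81 + 36)*88 = 117*88 = 10296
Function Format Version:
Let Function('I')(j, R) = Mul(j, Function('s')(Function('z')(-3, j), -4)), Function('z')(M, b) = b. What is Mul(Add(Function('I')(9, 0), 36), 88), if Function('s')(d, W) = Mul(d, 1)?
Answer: 10296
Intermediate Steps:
Function('s')(d, W) = d
Function('I')(j, R) = Pow(j, 2) (Function('I')(j, R) = Mul(j, j) = Pow(j, 2))
Mul(Add(Function('I')(9, 0), 36), 88) = Mul(Add(Pow(9, 2), 36), 88) = Mul(Add(81, 36), 88) = Mul(117, 88) = 10296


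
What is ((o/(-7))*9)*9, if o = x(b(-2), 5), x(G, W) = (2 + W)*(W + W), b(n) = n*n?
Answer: -810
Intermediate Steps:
b(n) = n²
x(G, W) = 2*W*(2 + W) (x(G, W) = (2 + W)*(2*W) = 2*W*(2 + W))
o = 70 (o = 2*5*(2 + 5) = 2*5*7 = 70)
((o/(-7))*9)*9 = ((70/(-7))*9)*9 = ((70*(-⅐))*9)*9 = -10*9*9 = -90*9 = -810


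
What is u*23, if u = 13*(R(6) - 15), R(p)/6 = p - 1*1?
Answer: 4485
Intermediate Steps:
R(p) = -6 + 6*p (R(p) = 6*(p - 1*1) = 6*(p - 1) = 6*(-1 + p) = -6 + 6*p)
u = 195 (u = 13*((-6 + 6*6) - 15) = 13*((-6 + 36) - 15) = 13*(30 - 15) = 13*15 = 195)
u*23 = 195*23 = 4485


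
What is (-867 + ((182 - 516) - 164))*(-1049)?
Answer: 1431885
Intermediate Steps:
(-867 + ((182 - 516) - 164))*(-1049) = (-867 + (-334 - 164))*(-1049) = (-867 - 498)*(-1049) = -1365*(-1049) = 1431885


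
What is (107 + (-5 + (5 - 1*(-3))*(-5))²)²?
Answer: 4545424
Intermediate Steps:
(107 + (-5 + (5 - 1*(-3))*(-5))²)² = (107 + (-5 + (5 + 3)*(-5))²)² = (107 + (-5 + 8*(-5))²)² = (107 + (-5 - 40)²)² = (107 + (-45)²)² = (107 + 2025)² = 2132² = 4545424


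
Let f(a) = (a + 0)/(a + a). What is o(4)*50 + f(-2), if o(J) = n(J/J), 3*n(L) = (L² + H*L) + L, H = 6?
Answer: 803/6 ≈ 133.83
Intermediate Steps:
n(L) = L²/3 + 7*L/3 (n(L) = ((L² + 6*L) + L)/3 = (L² + 7*L)/3 = L²/3 + 7*L/3)
f(a) = ½ (f(a) = a/((2*a)) = a*(1/(2*a)) = ½)
o(J) = 8/3 (o(J) = (J/J)*(7 + J/J)/3 = (⅓)*1*(7 + 1) = (⅓)*1*8 = 8/3)
o(4)*50 + f(-2) = (8/3)*50 + ½ = 400/3 + ½ = 803/6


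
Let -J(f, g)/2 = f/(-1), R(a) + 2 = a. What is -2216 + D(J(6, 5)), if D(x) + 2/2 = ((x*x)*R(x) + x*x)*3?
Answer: 2535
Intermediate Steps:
R(a) = -2 + a
J(f, g) = 2*f (J(f, g) = -2*f/(-1) = -2*f*(-1) = -(-2)*f = 2*f)
D(x) = -1 + 3*x**2 + 3*x**2*(-2 + x) (D(x) = -1 + ((x*x)*(-2 + x) + x*x)*3 = -1 + (x**2*(-2 + x) + x**2)*3 = -1 + (x**2 + x**2*(-2 + x))*3 = -1 + (3*x**2 + 3*x**2*(-2 + x)) = -1 + 3*x**2 + 3*x**2*(-2 + x))
-2216 + D(J(6, 5)) = -2216 + (-1 - 3*(2*6)**2 + 3*(2*6)**3) = -2216 + (-1 - 3*12**2 + 3*12**3) = -2216 + (-1 - 3*144 + 3*1728) = -2216 + (-1 - 432 + 5184) = -2216 + 4751 = 2535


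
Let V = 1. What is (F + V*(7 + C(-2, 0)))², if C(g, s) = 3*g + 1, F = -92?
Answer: 8100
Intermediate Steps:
C(g, s) = 1 + 3*g
(F + V*(7 + C(-2, 0)))² = (-92 + 1*(7 + (1 + 3*(-2))))² = (-92 + 1*(7 + (1 - 6)))² = (-92 + 1*(7 - 5))² = (-92 + 1*2)² = (-92 + 2)² = (-90)² = 8100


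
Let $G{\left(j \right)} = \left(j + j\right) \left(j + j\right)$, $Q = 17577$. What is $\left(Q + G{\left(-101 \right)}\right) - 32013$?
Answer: $26368$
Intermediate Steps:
$G{\left(j \right)} = 4 j^{2}$ ($G{\left(j \right)} = 2 j 2 j = 4 j^{2}$)
$\left(Q + G{\left(-101 \right)}\right) - 32013 = \left(17577 + 4 \left(-101\right)^{2}\right) - 32013 = \left(17577 + 4 \cdot 10201\right) - 32013 = \left(17577 + 40804\right) - 32013 = 58381 - 32013 = 26368$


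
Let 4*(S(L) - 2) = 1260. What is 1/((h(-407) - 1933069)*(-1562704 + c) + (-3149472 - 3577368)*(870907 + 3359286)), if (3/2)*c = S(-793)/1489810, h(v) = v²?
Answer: -148981/3827899515660559116 ≈ -3.8920e-14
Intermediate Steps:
S(L) = 317 (S(L) = 2 + (¼)*1260 = 2 + 315 = 317)
c = 317/2234715 (c = 2*(317/1489810)/3 = 2*(317*(1/1489810))/3 = (⅔)*(317/1489810) = 317/2234715 ≈ 0.00014185)
1/((h(-407) - 1933069)*(-1562704 + c) + (-3149472 - 3577368)*(870907 + 3359286)) = 1/(((-407)² - 1933069)*(-1562704 + 317/2234715) + (-3149472 - 3577368)*(870907 + 3359286)) = 1/((165649 - 1933069)*(-3492198069043/2234715) - 6726840*4230193) = 1/(-1767420*(-3492198069043/2234715) - 28455831480120) = 1/(411478714079198604/148981 - 28455831480120) = 1/(-3827899515660559116/148981) = -148981/3827899515660559116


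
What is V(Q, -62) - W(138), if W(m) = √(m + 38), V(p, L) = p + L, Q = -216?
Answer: -278 - 4*√11 ≈ -291.27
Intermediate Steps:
V(p, L) = L + p
W(m) = √(38 + m)
V(Q, -62) - W(138) = (-62 - 216) - √(38 + 138) = -278 - √176 = -278 - 4*√11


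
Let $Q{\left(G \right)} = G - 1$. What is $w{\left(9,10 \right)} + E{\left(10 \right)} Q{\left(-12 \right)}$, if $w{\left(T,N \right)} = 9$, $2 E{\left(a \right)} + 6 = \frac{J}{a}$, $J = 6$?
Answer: $\frac{441}{10} \approx 44.1$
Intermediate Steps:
$Q{\left(G \right)} = -1 + G$ ($Q{\left(G \right)} = G - 1 = -1 + G$)
$E{\left(a \right)} = -3 + \frac{3}{a}$ ($E{\left(a \right)} = -3 + \frac{6 \frac{1}{a}}{2} = -3 + \frac{3}{a}$)
$w{\left(9,10 \right)} + E{\left(10 \right)} Q{\left(-12 \right)} = 9 + \left(-3 + \frac{3}{10}\right) \left(-1 - 12\right) = 9 + \left(-3 + 3 \cdot \frac{1}{10}\right) \left(-13\right) = 9 + \left(-3 + \frac{3}{10}\right) \left(-13\right) = 9 - - \frac{351}{10} = 9 + \frac{351}{10} = \frac{441}{10}$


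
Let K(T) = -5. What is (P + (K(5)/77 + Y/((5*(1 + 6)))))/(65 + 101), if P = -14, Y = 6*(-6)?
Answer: -5811/63910 ≈ -0.090925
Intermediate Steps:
Y = -36
(P + (K(5)/77 + Y/((5*(1 + 6)))))/(65 + 101) = (-14 + (-5/77 - 36*1/(5*(1 + 6))))/(65 + 101) = (-14 + (-5*1/77 - 36/(5*7)))/166 = (-14 + (-5/77 - 36/35))/166 = (-14 - 421/385)/166 = (1/166)*(-5811/385) = -5811/63910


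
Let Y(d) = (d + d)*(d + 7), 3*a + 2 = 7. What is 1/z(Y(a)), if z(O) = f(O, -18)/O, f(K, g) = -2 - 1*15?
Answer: -260/153 ≈ -1.6993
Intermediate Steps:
a = 5/3 (a = -2/3 + (1/3)*7 = -2/3 + 7/3 = 5/3 ≈ 1.6667)
f(K, g) = -17 (f(K, g) = -2 - 15 = -17)
Y(d) = 2*d*(7 + d) (Y(d) = (2*d)*(7 + d) = 2*d*(7 + d))
z(O) = -17/O
1/z(Y(a)) = 1/(-17*3/(10*(7 + 5/3))) = 1/(-17/(2*(5/3)*(26/3))) = 1/(-17/260/9) = 1/(-17*9/260) = 1/(-153/260) = -260/153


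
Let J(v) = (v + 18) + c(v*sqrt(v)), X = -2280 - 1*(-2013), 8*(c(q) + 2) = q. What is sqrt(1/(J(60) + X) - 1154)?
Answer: sqrt(-220415 + 17310*sqrt(15))/sqrt(191 - 15*sqrt(15)) ≈ 33.971*I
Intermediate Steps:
c(q) = -2 + q/8
X = -267 (X = -2280 + 2013 = -267)
J(v) = 16 + v + v**(3/2)/8 (J(v) = (v + 18) + (-2 + (v*sqrt(v))/8) = (18 + v) + (-2 + v**(3/2)/8) = 16 + v + v**(3/2)/8)
sqrt(1/(J(60) + X) - 1154) = sqrt(1/((16 + 60 + 60**(3/2)/8) - 267) - 1154) = sqrt(1/((16 + 60 + (120*sqrt(15))/8) - 267) - 1154) = sqrt(1/((16 + 60 + 15*sqrt(15)) - 267) - 1154) = sqrt(1/((76 + 15*sqrt(15)) - 267) - 1154) = sqrt(1/(-191 + 15*sqrt(15)) - 1154) = sqrt(-1154 + 1/(-191 + 15*sqrt(15)))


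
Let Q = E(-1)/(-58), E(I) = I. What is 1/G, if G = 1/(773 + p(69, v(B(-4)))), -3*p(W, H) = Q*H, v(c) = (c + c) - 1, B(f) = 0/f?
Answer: 134503/174 ≈ 773.01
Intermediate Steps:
B(f) = 0
Q = 1/58 (Q = -1/(-58) = -1*(-1/58) = 1/58 ≈ 0.017241)
v(c) = -1 + 2*c (v(c) = 2*c - 1 = -1 + 2*c)
p(W, H) = -H/174
G = 174/134503 (G = 1/(773 - (-1 + 2*0)/174) = 1/(773 - (-1 + 0)/174) = 1/(773 - 1/174*(-1)) = 1/(773 + 1/174) = 1/(134503/174) = 174/134503 ≈ 0.0012937)
1/G = 1/(174/134503) = 134503/174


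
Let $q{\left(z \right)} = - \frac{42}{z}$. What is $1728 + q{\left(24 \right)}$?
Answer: $\frac{6905}{4} \approx 1726.3$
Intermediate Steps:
$1728 + q{\left(24 \right)} = 1728 - \frac{42}{24} = 1728 - \frac{7}{4} = \frac{6905}{4}$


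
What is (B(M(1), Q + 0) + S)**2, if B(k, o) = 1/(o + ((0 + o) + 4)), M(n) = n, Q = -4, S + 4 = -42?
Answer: 34225/16 ≈ 2139.1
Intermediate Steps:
S = -46 (S = -4 - 42 = -46)
B(k, o) = 1/(4 + 2*o) (B(k, o) = 1/(o + (o + 4)) = 1/(o + (4 + o)) = 1/(4 + 2*o))
(B(M(1), Q + 0) + S)**2 = (1/(2*(2 + (-4 + 0))) - 46)**2 = (1/(2*(2 - 4)) - 46)**2 = ((1/2)/(-2) - 46)**2 = ((1/2)*(-1/2) - 46)**2 = (-1/4 - 46)**2 = (-185/4)**2 = 34225/16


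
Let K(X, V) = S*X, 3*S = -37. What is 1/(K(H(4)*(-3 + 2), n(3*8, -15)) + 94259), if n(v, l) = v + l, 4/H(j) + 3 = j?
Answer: 3/282925 ≈ 1.0604e-5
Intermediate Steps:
S = -37/3 (S = (⅓)*(-37) = -37/3 ≈ -12.333)
H(j) = 4/(-3 + j)
n(v, l) = l + v
K(X, V) = -37*X/3
1/(K(H(4)*(-3 + 2), n(3*8, -15)) + 94259) = 1/(-37*4/(-3 + 4)*(-3 + 2)/3 + 94259) = 1/(-37*4/1*(-1)/3 + 94259) = 1/(-37*4*1*(-1)/3 + 94259) = 1/(-148*(-1)/3 + 94259) = 1/(-37/3*(-4) + 94259) = 1/(148/3 + 94259) = 1/(282925/3) = 3/282925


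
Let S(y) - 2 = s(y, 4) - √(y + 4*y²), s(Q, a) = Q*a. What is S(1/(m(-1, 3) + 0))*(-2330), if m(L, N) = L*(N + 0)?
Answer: -2330/3 ≈ -776.67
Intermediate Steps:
m(L, N) = L*N
S(y) = 2 - √(y + 4*y²) + 4*y (S(y) = 2 + (y*4 - √(y + 4*y²)) = 2 + (4*y - √(y + 4*y²)) = 2 + (-√(y + 4*y²) + 4*y) = 2 - √(y + 4*y²) + 4*y)
S(1/(m(-1, 3) + 0))*(-2330) = (2 - √((1 + 4/(-1*3 + 0))/(-1*3 + 0)) + 4/(-1*3 + 0))*(-2330) = (2 - √((1 + 4/(-3 + 0))/(-3 + 0)) + 4/(-3 + 0))*(-2330) = (2 - √((1 + 4/(-3))/(-3)) + 4/(-3))*(-2330) = (2 - √(-(1 + 4*(-⅓))/3) + 4*(-⅓))*(-2330) = (2 - √(-(1 - 4/3)/3) - 4/3)*(-2330) = (2 - √(-⅓*(-⅓)) - 4/3)*(-2330) = (2 - √(⅑) - 4/3)*(-2330) = (2 - 1*⅓ - 4/3)*(-2330) = (2 - ⅓ - 4/3)*(-2330) = (⅓)*(-2330) = -2330/3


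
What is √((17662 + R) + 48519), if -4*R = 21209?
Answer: √243515/2 ≈ 246.74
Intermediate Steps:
R = -21209/4 (R = -¼*21209 = -21209/4 ≈ -5302.3)
√((17662 + R) + 48519) = √((17662 - 21209/4) + 48519) = √(49439/4 + 48519) = √(243515/4) = √243515/2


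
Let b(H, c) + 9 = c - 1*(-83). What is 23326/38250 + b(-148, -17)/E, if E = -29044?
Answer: 337650047/555466500 ≈ 0.60787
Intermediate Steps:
b(H, c) = 74 + c (b(H, c) = -9 + (c - 1*(-83)) = -9 + (c + 83) = -9 + (83 + c) = 74 + c)
23326/38250 + b(-148, -17)/E = 23326/38250 + (74 - 17)/(-29044) = 23326*(1/38250) + 57*(-1/29044) = 11663/19125 - 57/29044 = 337650047/555466500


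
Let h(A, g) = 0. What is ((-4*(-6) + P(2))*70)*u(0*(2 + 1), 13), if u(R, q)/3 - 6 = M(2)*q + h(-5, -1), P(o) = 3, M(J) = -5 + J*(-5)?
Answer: -1071630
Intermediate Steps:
M(J) = -5 - 5*J
u(R, q) = 18 - 45*q (u(R, q) = 18 + 3*((-5 - 5*2)*q + 0) = 18 + 3*((-5 - 10)*q + 0) = 18 + 3*(-15*q + 0) = 18 + 3*(-15*q) = 18 - 45*q)
((-4*(-6) + P(2))*70)*u(0*(2 + 1), 13) = ((-4*(-6) + 3)*70)*(18 - 45*13) = ((24 + 3)*70)*(18 - 585) = (27*70)*(-567) = 1890*(-567) = -1071630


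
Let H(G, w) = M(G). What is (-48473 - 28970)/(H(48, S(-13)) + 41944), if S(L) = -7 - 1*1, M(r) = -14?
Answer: -77443/41930 ≈ -1.8470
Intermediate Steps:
S(L) = -8 (S(L) = -7 - 1 = -8)
H(G, w) = -14
(-48473 - 28970)/(H(48, S(-13)) + 41944) = (-48473 - 28970)/(-14 + 41944) = -77443/41930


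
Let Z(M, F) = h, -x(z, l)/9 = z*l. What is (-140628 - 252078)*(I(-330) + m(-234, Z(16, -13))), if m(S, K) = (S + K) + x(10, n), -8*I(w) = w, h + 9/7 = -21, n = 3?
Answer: 2666670093/14 ≈ 1.9048e+8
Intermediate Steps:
h = -156/7 (h = -9/7 - 21 = -156/7 ≈ -22.286)
x(z, l) = -9*l*z (x(z, l) = -9*z*l = -9*l*z)
Z(M, F) = -156/7
I(w) = -w/8
m(S, K) = -270 + K + S (m(S, K) = (S + K) - 9*3*10 = (K + S) - 270 = -270 + K + S)
(-140628 - 252078)*(I(-330) + m(-234, Z(16, -13))) = (-140628 - 252078)*(-⅛*(-330) + (-270 - 156/7 - 234)) = -392706*(165/4 - 3684/7) = -392706*(-13581/28) = 2666670093/14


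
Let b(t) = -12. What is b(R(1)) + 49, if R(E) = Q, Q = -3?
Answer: 37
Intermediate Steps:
R(E) = -3
b(R(1)) + 49 = -12 + 49 = 37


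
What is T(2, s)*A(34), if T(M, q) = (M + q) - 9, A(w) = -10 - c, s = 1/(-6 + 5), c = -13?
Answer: -24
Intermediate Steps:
s = -1 (s = 1/(-1) = -1)
A(w) = 3 (A(w) = -10 - 1*(-13) = -10 + 13 = 3)
T(M, q) = -9 + M + q
T(2, s)*A(34) = (-9 + 2 - 1)*3 = -8*3 = -24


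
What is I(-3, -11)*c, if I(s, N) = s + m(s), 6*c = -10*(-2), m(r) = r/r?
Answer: -20/3 ≈ -6.6667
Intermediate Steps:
m(r) = 1
c = 10/3 (c = (-10*(-2))/6 = (1/6)*20 = 10/3 ≈ 3.3333)
I(s, N) = 1 + s (I(s, N) = s + 1 = 1 + s)
I(-3, -11)*c = (1 - 3)*(10/3) = -2*10/3 = -20/3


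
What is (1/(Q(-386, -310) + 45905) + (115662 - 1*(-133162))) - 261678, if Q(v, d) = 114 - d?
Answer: -595512965/46329 ≈ -12854.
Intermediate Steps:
(1/(Q(-386, -310) + 45905) + (115662 - 1*(-133162))) - 261678 = (1/((114 - 1*(-310)) + 45905) + (115662 - 1*(-133162))) - 261678 = (1/((114 + 310) + 45905) + (115662 + 133162)) - 261678 = (1/(424 + 45905) + 248824) - 261678 = (1/46329 + 248824) - 261678 = 11527767097/46329 - 261678 = -595512965/46329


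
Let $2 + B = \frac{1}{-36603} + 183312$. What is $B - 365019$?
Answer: $- \frac{6651094528}{36603} \approx -1.8171 \cdot 10^{5}$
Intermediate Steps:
$B = \frac{6709695929}{36603}$ ($B = -2 + \left(\frac{1}{-36603} + 183312\right) = -2 + \left(- \frac{1}{36603} + 183312\right) = -2 + \frac{6709769135}{36603} = \frac{6709695929}{36603} \approx 1.8331 \cdot 10^{5}$)
$B - 365019 = \frac{6709695929}{36603} - 365019 = - \frac{6651094528}{36603}$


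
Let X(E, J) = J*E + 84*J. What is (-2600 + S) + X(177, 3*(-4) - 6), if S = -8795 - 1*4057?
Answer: -20150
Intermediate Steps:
X(E, J) = 84*J + E*J (X(E, J) = E*J + 84*J = 84*J + E*J)
S = -12852 (S = -8795 - 4057 = -12852)
(-2600 + S) + X(177, 3*(-4) - 6) = (-2600 - 12852) + (3*(-4) - 6)*(84 + 177) = -15452 + (-12 - 6)*261 = -15452 - 18*261 = -15452 - 4698 = -20150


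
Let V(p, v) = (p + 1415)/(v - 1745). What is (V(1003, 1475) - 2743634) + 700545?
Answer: -91939408/45 ≈ -2.0431e+6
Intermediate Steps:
V(p, v) = (1415 + p)/(-1745 + v)
(V(1003, 1475) - 2743634) + 700545 = ((1415 + 1003)/(-1745 + 1475) - 2743634) + 700545 = (2418/(-270) - 2743634) + 700545 = (-1/270*2418 - 2743634) + 700545 = (-403/45 - 2743634) + 700545 = -123463933/45 + 700545 = -91939408/45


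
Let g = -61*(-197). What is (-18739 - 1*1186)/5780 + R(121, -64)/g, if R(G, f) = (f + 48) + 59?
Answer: -47838037/13891652 ≈ -3.4437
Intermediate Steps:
g = 12017
R(G, f) = 107 + f (R(G, f) = (48 + f) + 59 = 107 + f)
(-18739 - 1*1186)/5780 + R(121, -64)/g = (-18739 - 1*1186)/5780 + (107 - 64)/12017 = (-18739 - 1186)*(1/5780) + 43*(1/12017) = -19925*1/5780 + 43/12017 = -3985/1156 + 43/12017 = -47838037/13891652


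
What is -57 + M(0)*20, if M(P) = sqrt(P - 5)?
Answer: -57 + 20*I*sqrt(5) ≈ -57.0 + 44.721*I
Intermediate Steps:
M(P) = sqrt(-5 + P)
-57 + M(0)*20 = -57 + sqrt(-5 + 0)*20 = -57 + sqrt(-5)*20 = -57 + (I*sqrt(5))*20 = -57 + 20*I*sqrt(5)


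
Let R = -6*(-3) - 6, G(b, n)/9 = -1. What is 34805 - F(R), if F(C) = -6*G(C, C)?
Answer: 34751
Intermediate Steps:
G(b, n) = -9 (G(b, n) = 9*(-1) = -9)
R = 12 (R = 18 - 6 = 12)
F(C) = 54 (F(C) = -6*(-9) = 54)
34805 - F(R) = 34805 - 1*54 = 34805 - 54 = 34751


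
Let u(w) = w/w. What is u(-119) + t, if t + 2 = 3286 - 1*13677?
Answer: -10392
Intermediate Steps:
u(w) = 1
t = -10393 (t = -2 + (3286 - 1*13677) = -2 + (3286 - 13677) = -2 - 10391 = -10393)
u(-119) + t = 1 - 10393 = -10392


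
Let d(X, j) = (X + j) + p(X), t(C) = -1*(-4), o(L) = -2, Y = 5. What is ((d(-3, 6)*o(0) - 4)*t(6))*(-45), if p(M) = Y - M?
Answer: 4680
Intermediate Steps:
p(M) = 5 - M
t(C) = 4
d(X, j) = 5 + j (d(X, j) = (X + j) + (5 - X) = 5 + j)
((d(-3, 6)*o(0) - 4)*t(6))*(-45) = (((5 + 6)*(-2) - 4)*4)*(-45) = ((11*(-2) - 4)*4)*(-45) = ((-22 - 4)*4)*(-45) = -26*4*(-45) = -104*(-45) = 4680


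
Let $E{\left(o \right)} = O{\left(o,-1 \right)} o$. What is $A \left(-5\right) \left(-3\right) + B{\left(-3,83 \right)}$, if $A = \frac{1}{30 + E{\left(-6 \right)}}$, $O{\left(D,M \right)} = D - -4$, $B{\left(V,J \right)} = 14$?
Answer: $\frac{201}{14} \approx 14.357$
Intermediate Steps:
$O{\left(D,M \right)} = 4 + D$ ($O{\left(D,M \right)} = D + 4 = 4 + D$)
$E{\left(o \right)} = o \left(4 + o\right)$ ($E{\left(o \right)} = \left(4 + o\right) o = o \left(4 + o\right)$)
$A = \frac{1}{42}$ ($A = \frac{1}{30 - 6 \left(4 - 6\right)} = \frac{1}{30 - -12} = \frac{1}{30 + 12} = \frac{1}{42} \approx 0.02381$)
$A \left(-5\right) \left(-3\right) + B{\left(-3,83 \right)} = \frac{1}{42} \left(-5\right) \left(-3\right) + 14 = \left(- \frac{5}{42}\right) \left(-3\right) + 14 = \frac{5}{14} + 14 = \frac{201}{14}$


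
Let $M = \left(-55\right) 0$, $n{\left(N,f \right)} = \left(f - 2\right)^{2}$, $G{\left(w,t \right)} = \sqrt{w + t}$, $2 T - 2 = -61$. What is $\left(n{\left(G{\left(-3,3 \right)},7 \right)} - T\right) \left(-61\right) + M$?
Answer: $- \frac{6649}{2} \approx -3324.5$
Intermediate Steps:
$T = - \frac{59}{2}$ ($T = 1 + \frac{1}{2} \left(-61\right) = 1 - \frac{61}{2} = - \frac{59}{2} \approx -29.5$)
$G{\left(w,t \right)} = \sqrt{t + w}$
$n{\left(N,f \right)} = \left(-2 + f\right)^{2}$
$M = 0$
$\left(n{\left(G{\left(-3,3 \right)},7 \right)} - T\right) \left(-61\right) + M = \left(\left(-2 + 7\right)^{2} - - \frac{59}{2}\right) \left(-61\right) + 0 = \left(5^{2} + \frac{59}{2}\right) \left(-61\right) + 0 = \left(25 + \frac{59}{2}\right) \left(-61\right) + 0 = \frac{109}{2} \left(-61\right) + 0 = - \frac{6649}{2} + 0 = - \frac{6649}{2}$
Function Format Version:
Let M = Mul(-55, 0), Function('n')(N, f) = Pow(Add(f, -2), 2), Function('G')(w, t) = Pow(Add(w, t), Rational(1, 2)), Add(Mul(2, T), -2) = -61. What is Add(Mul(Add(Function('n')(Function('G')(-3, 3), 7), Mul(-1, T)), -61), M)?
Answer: Rational(-6649, 2) ≈ -3324.5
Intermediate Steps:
T = Rational(-59, 2) (T = Add(1, Mul(Rational(1, 2), -61)) = Add(1, Rational(-61, 2)) = Rational(-59, 2) ≈ -29.500)
Function('G')(w, t) = Pow(Add(t, w), Rational(1, 2))
Function('n')(N, f) = Pow(Add(-2, f), 2)
M = 0
Add(Mul(Add(Function('n')(Function('G')(-3, 3), 7), Mul(-1, T)), -61), M) = Add(Mul(Add(Pow(Add(-2, 7), 2), Mul(-1, Rational(-59, 2))), -61), 0) = Add(Mul(Add(Pow(5, 2), Rational(59, 2)), -61), 0) = Add(Mul(Add(25, Rational(59, 2)), -61), 0) = Add(Mul(Rational(109, 2), -61), 0) = Add(Rational(-6649, 2), 0) = Rational(-6649, 2)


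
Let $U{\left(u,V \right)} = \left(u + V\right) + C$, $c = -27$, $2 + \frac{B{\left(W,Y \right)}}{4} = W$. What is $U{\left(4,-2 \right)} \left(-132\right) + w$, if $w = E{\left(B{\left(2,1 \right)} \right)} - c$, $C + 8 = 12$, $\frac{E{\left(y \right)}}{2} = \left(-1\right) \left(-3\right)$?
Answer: $-759$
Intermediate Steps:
$B{\left(W,Y \right)} = -8 + 4 W$
$E{\left(y \right)} = 6$ ($E{\left(y \right)} = 2 \left(\left(-1\right) \left(-3\right)\right) = 2 \cdot 3 = 6$)
$C = 4$ ($C = -8 + 12 = 4$)
$U{\left(u,V \right)} = 4 + V + u$ ($U{\left(u,V \right)} = \left(u + V\right) + 4 = \left(V + u\right) + 4 = 4 + V + u$)
$w = 33$ ($w = 6 - -27 = 6 + 27 = 33$)
$U{\left(4,-2 \right)} \left(-132\right) + w = \left(4 - 2 + 4\right) \left(-132\right) + 33 = 6 \left(-132\right) + 33 = -792 + 33 = -759$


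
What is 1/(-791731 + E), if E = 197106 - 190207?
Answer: -1/784832 ≈ -1.2742e-6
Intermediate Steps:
E = 6899
1/(-791731 + E) = 1/(-791731 + 6899) = 1/(-784832) = -1/784832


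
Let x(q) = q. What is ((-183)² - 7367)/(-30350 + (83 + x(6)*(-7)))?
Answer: -26122/30309 ≈ -0.86186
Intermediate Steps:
((-183)² - 7367)/(-30350 + (83 + x(6)*(-7))) = ((-183)² - 7367)/(-30350 + (83 + 6*(-7))) = (33489 - 7367)/(-30350 + (83 - 42)) = 26122/(-30350 + 41) = 26122/(-30309) = 26122*(-1/30309) = -26122/30309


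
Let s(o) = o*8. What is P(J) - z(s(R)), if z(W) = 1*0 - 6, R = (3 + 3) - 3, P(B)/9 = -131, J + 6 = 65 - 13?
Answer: -1173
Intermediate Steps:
J = 46 (J = -6 + (65 - 13) = -6 + 52 = 46)
P(B) = -1179 (P(B) = 9*(-131) = -1179)
R = 3 (R = 6 - 3 = 3)
s(o) = 8*o
z(W) = -6 (z(W) = 0 - 6 = -6)
P(J) - z(s(R)) = -1179 - 1*(-6) = -1179 + 6 = -1173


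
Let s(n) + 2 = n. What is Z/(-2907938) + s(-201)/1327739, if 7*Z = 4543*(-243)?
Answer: 2711732767/50142632366 ≈ 0.054080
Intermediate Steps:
s(n) = -2 + n
Z = -157707 (Z = (4543*(-243))/7 = (⅐)*(-1103949) = -157707)
Z/(-2907938) + s(-201)/1327739 = -157707/(-2907938) + (-2 - 201)/1327739 = -157707*(-1/2907938) - 203*1/1327739 = 14337/264358 - 29/189677 = 2711732767/50142632366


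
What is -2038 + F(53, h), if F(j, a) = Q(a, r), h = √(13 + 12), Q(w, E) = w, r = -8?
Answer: -2033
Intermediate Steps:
h = 5 (h = √25 = 5)
F(j, a) = a
-2038 + F(53, h) = -2038 + 5 = -2033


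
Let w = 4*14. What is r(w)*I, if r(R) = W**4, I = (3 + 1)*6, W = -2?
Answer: 384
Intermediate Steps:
I = 24 (I = 4*6 = 24)
w = 56
r(R) = 16 (r(R) = (-2)**4 = 16)
r(w)*I = 16*24 = 384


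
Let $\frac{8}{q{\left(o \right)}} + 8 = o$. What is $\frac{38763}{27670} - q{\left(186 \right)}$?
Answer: $\frac{3339227}{2462630} \approx 1.356$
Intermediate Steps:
$q{\left(o \right)} = \frac{8}{-8 + o}$
$\frac{38763}{27670} - q{\left(186 \right)} = \frac{38763}{27670} - \frac{8}{-8 + 186} = 38763 \cdot \frac{1}{27670} - \frac{8}{178} = \frac{38763}{27670} - 8 \cdot \frac{1}{178} = \frac{38763}{27670} - \frac{4}{89} = \frac{3339227}{2462630}$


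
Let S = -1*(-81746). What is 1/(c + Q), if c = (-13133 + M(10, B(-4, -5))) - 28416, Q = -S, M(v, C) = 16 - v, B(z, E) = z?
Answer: -1/123289 ≈ -8.1110e-6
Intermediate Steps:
S = 81746
Q = -81746 (Q = -1*81746 = -81746)
c = -41543 (c = (-13133 + (16 - 1*10)) - 28416 = (-13133 + (16 - 10)) - 28416 = (-13133 + 6) - 28416 = -13127 - 28416 = -41543)
1/(c + Q) = 1/(-41543 - 81746) = 1/(-123289) = -1/123289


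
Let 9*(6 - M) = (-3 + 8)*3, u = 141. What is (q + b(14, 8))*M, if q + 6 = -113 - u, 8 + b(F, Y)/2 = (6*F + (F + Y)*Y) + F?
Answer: 3536/3 ≈ 1178.7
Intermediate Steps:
b(F, Y) = -16 + 14*F + 2*Y*(F + Y) (b(F, Y) = -16 + 2*((6*F + (F + Y)*Y) + F) = -16 + 2*((6*F + Y*(F + Y)) + F) = -16 + 2*(7*F + Y*(F + Y)) = -16 + (14*F + 2*Y*(F + Y)) = -16 + 14*F + 2*Y*(F + Y))
M = 13/3 (M = 6 - (-3 + 8)*3/9 = 6 - 5*3/9 = 6 - ⅑*15 = 6 - 5/3 = 13/3 ≈ 4.3333)
q = -260 (q = -6 + (-113 - 1*141) = -6 + (-113 - 141) = -6 - 254 = -260)
(q + b(14, 8))*M = (-260 + (-16 + 2*8² + 14*14 + 2*14*8))*(13/3) = (-260 + (-16 + 2*64 + 196 + 224))*(13/3) = (-260 + (-16 + 128 + 196 + 224))*(13/3) = (-260 + 532)*(13/3) = 272*(13/3) = 3536/3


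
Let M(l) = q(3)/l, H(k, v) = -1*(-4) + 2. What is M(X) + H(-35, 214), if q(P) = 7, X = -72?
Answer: 425/72 ≈ 5.9028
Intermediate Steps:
H(k, v) = 6 (H(k, v) = 4 + 2 = 6)
M(l) = 7/l
M(X) + H(-35, 214) = 7/(-72) + 6 = 7*(-1/72) + 6 = -7/72 + 6 = 425/72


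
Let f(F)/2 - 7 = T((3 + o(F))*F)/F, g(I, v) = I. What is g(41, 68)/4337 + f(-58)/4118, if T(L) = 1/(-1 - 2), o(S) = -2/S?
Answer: 19975709/1553799642 ≈ 0.012856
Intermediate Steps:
T(L) = -⅓ (T(L) = 1/(-3) = -⅓)
f(F) = 14 - 2/(3*F) (f(F) = 14 + 2*(-1/(3*F)) = 14 - 2/(3*F))
g(41, 68)/4337 + f(-58)/4118 = 41/4337 + (14 - ⅔/(-58))/4118 = 41*(1/4337) + (14 - ⅔*(-1/58))*(1/4118) = 41/4337 + (14 + 1/87)*(1/4118) = 41/4337 + (1219/87)*(1/4118) = 41/4337 + 1219/358266 = 19975709/1553799642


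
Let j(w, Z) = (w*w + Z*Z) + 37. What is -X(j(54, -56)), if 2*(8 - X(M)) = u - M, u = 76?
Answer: -6029/2 ≈ -3014.5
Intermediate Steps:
j(w, Z) = 37 + Z**2 + w**2 (j(w, Z) = (w**2 + Z**2) + 37 = (Z**2 + w**2) + 37 = 37 + Z**2 + w**2)
X(M) = -30 + M/2 (X(M) = 8 - (76 - M)/2 = 8 + (-38 + M/2) = -30 + M/2)
-X(j(54, -56)) = -(-30 + (37 + (-56)**2 + 54**2)/2) = -(-30 + (37 + 3136 + 2916)/2) = -(-30 + (1/2)*6089) = -(-30 + 6089/2) = -1*6029/2 = -6029/2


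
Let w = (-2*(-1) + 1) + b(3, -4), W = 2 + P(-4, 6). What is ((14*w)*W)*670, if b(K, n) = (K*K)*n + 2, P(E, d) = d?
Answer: -2326240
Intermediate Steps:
W = 8 (W = 2 + 6 = 8)
b(K, n) = 2 + n*K² (b(K, n) = K²*n + 2 = n*K² + 2 = 2 + n*K²)
w = -31 (w = (-2*(-1) + 1) + (2 - 4*3²) = (2 + 1) + (2 - 4*9) = 3 + (2 - 36) = 3 - 34 = -31)
((14*w)*W)*670 = ((14*(-31))*8)*670 = -434*8*670 = -3472*670 = -2326240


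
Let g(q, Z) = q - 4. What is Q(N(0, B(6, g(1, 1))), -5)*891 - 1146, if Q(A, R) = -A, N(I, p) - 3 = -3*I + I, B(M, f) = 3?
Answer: -3819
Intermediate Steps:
g(q, Z) = -4 + q
N(I, p) = 3 - 2*I (N(I, p) = 3 + (-3*I + I) = 3 - 2*I)
Q(N(0, B(6, g(1, 1))), -5)*891 - 1146 = -(3 - 2*0)*891 - 1146 = -(3 + 0)*891 - 1146 = -1*3*891 - 1146 = -3*891 - 1146 = -2673 - 1146 = -3819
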